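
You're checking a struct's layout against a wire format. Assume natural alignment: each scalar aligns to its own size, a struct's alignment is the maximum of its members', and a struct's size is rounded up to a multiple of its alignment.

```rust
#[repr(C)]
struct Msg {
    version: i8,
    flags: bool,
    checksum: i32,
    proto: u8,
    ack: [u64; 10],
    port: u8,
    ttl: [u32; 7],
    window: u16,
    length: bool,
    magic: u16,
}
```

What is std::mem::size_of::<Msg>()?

136 bytes

version at 0 (size 1, align 1) → ends 1
flags at 1 (size 1, align 1) → ends 2
pad 2 to align 4 for checksum
checksum at 4 (size 4, align 4) → ends 8
proto at 8 (size 1, align 1) → ends 9
pad 7 to align 8 for ack
ack at 16 (size 80, align 8) → ends 96
port at 96 (size 1, align 1) → ends 97
pad 3 to align 4 for ttl
ttl at 100 (size 28, align 4) → ends 128
window at 128 (size 2, align 2) → ends 130
length at 130 (size 1, align 1) → ends 131
pad 1 to align 2 for magic
magic at 132 (size 2, align 2) → ends 134
tail pad 2 to reach multiple of 8
total 136 bytes, alignment 8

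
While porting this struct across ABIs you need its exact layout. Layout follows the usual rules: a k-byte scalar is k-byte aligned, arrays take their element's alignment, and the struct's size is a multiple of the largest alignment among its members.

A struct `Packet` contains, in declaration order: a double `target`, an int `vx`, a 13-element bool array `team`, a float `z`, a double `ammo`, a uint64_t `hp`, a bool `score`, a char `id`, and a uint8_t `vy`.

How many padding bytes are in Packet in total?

8

@0: target [8B, align 8] → 8
@8: vx [4B, align 4] → 12
@12: team [13B, align 1] → 25
+3 pad (align 4)
@28: z [4B, align 4] → 32
@32: ammo [8B, align 8] → 40
@40: hp [8B, align 8] → 48
@48: score [1B, align 1] → 49
@49: id [1B, align 1] → 50
@50: vy [1B, align 1] → 51
+5 tail pad (align 8)
size 56, align 8
data bytes 48, size 56 → padding 8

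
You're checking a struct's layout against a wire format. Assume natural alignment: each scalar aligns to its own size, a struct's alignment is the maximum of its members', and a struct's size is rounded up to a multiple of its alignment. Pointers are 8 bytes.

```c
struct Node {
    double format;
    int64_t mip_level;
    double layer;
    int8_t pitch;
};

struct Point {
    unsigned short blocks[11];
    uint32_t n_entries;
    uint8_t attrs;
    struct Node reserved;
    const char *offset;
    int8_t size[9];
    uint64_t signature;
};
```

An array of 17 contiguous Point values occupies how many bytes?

1632

Node: @0: format [8B, align 8] → 8; @8: mip_level [8B, align 8] → 16; @16: layer [8B, align 8] → 24; @24: pitch [1B, align 1] → 25; +7 tail pad (align 8); size 32, align 8
@0: blocks [22B, align 2] → 22
+2 pad (align 4)
@24: n_entries [4B, align 4] → 28
@28: attrs [1B, align 1] → 29
+3 pad (align 8)
@32: reserved [32B, align 8] → 64
@64: offset [8B, align 8] → 72
@72: size [9B, align 1] → 81
+7 pad (align 8)
@88: signature [8B, align 8] → 96
size 96, align 8
array of 17: 17 × 96 = 1632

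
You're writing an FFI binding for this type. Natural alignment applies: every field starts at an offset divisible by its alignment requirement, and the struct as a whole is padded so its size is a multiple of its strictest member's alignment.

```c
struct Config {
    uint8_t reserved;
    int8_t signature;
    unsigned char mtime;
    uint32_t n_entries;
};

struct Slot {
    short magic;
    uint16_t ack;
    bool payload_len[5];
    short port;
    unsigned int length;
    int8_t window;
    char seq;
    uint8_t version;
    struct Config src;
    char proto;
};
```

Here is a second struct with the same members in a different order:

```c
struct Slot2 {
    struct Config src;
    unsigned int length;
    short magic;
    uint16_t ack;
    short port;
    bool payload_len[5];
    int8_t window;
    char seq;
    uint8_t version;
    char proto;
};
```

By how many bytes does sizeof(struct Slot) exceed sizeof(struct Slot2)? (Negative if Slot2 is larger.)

4

Config: @0: reserved [1B, align 1] → 1; @1: signature [1B, align 1] → 2; @2: mtime [1B, align 1] → 3; +1 pad (align 4); @4: n_entries [4B, align 4] → 8; size 8, align 4
@0: magic [2B, align 2] → 2
@2: ack [2B, align 2] → 4
@4: payload_len [5B, align 1] → 9
+1 pad (align 2)
@10: port [2B, align 2] → 12
@12: length [4B, align 4] → 16
@16: window [1B, align 1] → 17
@17: seq [1B, align 1] → 18
@18: version [1B, align 1] → 19
+1 pad (align 4)
@20: src [8B, align 4] → 28
@28: proto [1B, align 1] → 29
+3 tail pad (align 4)
size 32, align 4
— Slot2 —
@0: src [8B, align 4] → 8
@8: length [4B, align 4] → 12
@12: magic [2B, align 2] → 14
@14: ack [2B, align 2] → 16
@16: port [2B, align 2] → 18
@18: payload_len [5B, align 1] → 23
@23: window [1B, align 1] → 24
@24: seq [1B, align 1] → 25
@25: version [1B, align 1] → 26
@26: proto [1B, align 1] → 27
+1 tail pad (align 4)
size 28, align 4
32 − 28 = 4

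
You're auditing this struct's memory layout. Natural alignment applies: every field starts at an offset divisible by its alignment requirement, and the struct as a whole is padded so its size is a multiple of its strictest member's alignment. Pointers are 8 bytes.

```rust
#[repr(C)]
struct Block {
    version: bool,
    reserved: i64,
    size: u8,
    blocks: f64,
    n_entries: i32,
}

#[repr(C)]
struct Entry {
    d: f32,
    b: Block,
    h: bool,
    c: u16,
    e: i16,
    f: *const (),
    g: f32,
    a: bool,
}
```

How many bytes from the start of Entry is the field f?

Block: version at 0 (size 1, align 1) → ends 1; pad 7 to align 8 for reserved; reserved at 8 (size 8, align 8) → ends 16; size at 16 (size 1, align 1) → ends 17; pad 7 to align 8 for blocks; blocks at 24 (size 8, align 8) → ends 32; n_entries at 32 (size 4, align 4) → ends 36; tail pad 4 to reach multiple of 8; total 40 bytes, alignment 8
d at 0 (size 4, align 4) → ends 4
pad 4 to align 8 for b
b at 8 (size 40, align 8) → ends 48
h at 48 (size 1, align 1) → ends 49
pad 1 to align 2 for c
c at 50 (size 2, align 2) → ends 52
e at 52 (size 2, align 2) → ends 54
pad 2 to align 8 for f
f at 56 (size 8, align 8) → ends 64

56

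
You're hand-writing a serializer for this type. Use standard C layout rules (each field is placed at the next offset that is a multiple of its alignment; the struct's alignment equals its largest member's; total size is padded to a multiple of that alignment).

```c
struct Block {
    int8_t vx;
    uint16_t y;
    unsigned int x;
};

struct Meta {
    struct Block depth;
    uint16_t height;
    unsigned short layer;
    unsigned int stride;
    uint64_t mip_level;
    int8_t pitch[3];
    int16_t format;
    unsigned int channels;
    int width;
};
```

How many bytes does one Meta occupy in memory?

40

Block: vx at 0 (size 1, align 1) → ends 1; pad 1 to align 2 for y; y at 2 (size 2, align 2) → ends 4; x at 4 (size 4, align 4) → ends 8; total 8 bytes, alignment 4
depth at 0 (size 8, align 4) → ends 8
height at 8 (size 2, align 2) → ends 10
layer at 10 (size 2, align 2) → ends 12
stride at 12 (size 4, align 4) → ends 16
mip_level at 16 (size 8, align 8) → ends 24
pitch at 24 (size 3, align 1) → ends 27
pad 1 to align 2 for format
format at 28 (size 2, align 2) → ends 30
pad 2 to align 4 for channels
channels at 32 (size 4, align 4) → ends 36
width at 36 (size 4, align 4) → ends 40
total 40 bytes, alignment 8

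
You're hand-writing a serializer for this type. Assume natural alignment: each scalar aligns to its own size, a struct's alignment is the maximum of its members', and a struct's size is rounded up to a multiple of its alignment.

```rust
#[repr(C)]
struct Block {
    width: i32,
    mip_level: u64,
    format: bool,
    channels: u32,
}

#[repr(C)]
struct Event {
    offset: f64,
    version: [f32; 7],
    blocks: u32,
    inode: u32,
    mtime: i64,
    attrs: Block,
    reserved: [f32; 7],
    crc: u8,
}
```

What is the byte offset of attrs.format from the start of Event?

72

Block: 0..4  width  (4B, 4-aligned); 4..8  -- padding (4B); 8..16  mip_level  (8B, 8-aligned); 16..17  format  (1B, 1-aligned); 17..20  -- padding (3B); 20..24  channels  (4B, 4-aligned); sizeof = 24, alignof = 8
0..8  offset  (8B, 8-aligned)
8..36  version  (28B, 4-aligned)
36..40  blocks  (4B, 4-aligned)
40..44  inode  (4B, 4-aligned)
44..48  -- padding (4B)
48..56  mtime  (8B, 8-aligned)
56..80  attrs  (24B, 8-aligned)
within Block: format at 16
56 + 16 = 72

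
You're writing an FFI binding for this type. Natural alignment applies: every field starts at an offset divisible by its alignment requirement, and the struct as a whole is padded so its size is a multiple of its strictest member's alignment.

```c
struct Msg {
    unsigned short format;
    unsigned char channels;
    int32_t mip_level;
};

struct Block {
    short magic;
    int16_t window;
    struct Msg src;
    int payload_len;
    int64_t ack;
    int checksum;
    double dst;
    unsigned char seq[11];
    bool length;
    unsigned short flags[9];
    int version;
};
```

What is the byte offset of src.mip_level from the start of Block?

Msg: format at 0 (size 2, align 2) → ends 2; channels at 2 (size 1, align 1) → ends 3; pad 1 to align 4 for mip_level; mip_level at 4 (size 4, align 4) → ends 8; total 8 bytes, alignment 4
magic at 0 (size 2, align 2) → ends 2
window at 2 (size 2, align 2) → ends 4
src at 4 (size 8, align 4) → ends 12
within Msg: mip_level at 4
4 + 4 = 8

8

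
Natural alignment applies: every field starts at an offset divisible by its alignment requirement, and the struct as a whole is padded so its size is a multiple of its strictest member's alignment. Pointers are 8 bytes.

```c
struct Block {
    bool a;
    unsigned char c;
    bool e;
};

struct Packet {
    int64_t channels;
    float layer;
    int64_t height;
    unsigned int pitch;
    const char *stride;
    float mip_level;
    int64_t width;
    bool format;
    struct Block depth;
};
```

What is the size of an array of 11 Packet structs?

Block: a at 0 (size 1, align 1) → ends 1; c at 1 (size 1, align 1) → ends 2; e at 2 (size 1, align 1) → ends 3; total 3 bytes, alignment 1
channels at 0 (size 8, align 8) → ends 8
layer at 8 (size 4, align 4) → ends 12
pad 4 to align 8 for height
height at 16 (size 8, align 8) → ends 24
pitch at 24 (size 4, align 4) → ends 28
pad 4 to align 8 for stride
stride at 32 (size 8, align 8) → ends 40
mip_level at 40 (size 4, align 4) → ends 44
pad 4 to align 8 for width
width at 48 (size 8, align 8) → ends 56
format at 56 (size 1, align 1) → ends 57
depth at 57 (size 3, align 1) → ends 60
tail pad 4 to reach multiple of 8
total 64 bytes, alignment 8
array of 11: 11 × 64 = 704

704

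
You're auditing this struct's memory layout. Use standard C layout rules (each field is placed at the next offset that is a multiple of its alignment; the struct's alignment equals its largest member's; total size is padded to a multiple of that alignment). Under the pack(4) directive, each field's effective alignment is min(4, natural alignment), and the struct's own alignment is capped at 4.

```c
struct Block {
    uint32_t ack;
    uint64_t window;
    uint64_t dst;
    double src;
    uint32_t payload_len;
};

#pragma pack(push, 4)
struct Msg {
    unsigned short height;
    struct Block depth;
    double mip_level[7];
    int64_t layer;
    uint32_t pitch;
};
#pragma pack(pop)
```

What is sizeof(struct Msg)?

Block: 0..4  ack  (4B, 4-aligned); 4..8  -- padding (4B); 8..16  window  (8B, 8-aligned); 16..24  dst  (8B, 8-aligned); 24..32  src  (8B, 8-aligned); 32..36  payload_len  (4B, 4-aligned); 36..40  -- tail padding (4B); sizeof = 40, alignof = 8
0..2  height  (2B, 2-aligned)
2..4  -- padding (2B)
4..44  depth  (40B, 4-aligned)
44..100  mip_level  (56B, 4-aligned)
100..108  layer  (8B, 4-aligned)
108..112  pitch  (4B, 4-aligned)
sizeof = 112, alignof = 4

112 bytes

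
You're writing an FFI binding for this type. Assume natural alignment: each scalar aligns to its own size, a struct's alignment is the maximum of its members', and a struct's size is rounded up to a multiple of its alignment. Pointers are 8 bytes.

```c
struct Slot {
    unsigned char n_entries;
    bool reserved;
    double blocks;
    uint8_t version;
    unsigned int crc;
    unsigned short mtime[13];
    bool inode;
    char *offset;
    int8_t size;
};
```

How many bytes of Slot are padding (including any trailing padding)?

21

@0: n_entries [1B, align 1] → 1
@1: reserved [1B, align 1] → 2
+6 pad (align 8)
@8: blocks [8B, align 8] → 16
@16: version [1B, align 1] → 17
+3 pad (align 4)
@20: crc [4B, align 4] → 24
@24: mtime [26B, align 2] → 50
@50: inode [1B, align 1] → 51
+5 pad (align 8)
@56: offset [8B, align 8] → 64
@64: size [1B, align 1] → 65
+7 tail pad (align 8)
size 72, align 8
data bytes 51, size 72 → padding 21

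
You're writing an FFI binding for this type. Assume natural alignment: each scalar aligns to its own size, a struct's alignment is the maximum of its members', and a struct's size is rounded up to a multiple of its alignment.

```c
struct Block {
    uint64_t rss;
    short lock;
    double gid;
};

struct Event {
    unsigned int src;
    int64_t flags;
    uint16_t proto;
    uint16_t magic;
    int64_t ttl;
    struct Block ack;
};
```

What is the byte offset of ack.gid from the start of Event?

Block: @0: rss [8B, align 8] → 8; @8: lock [2B, align 2] → 10; +6 pad (align 8); @16: gid [8B, align 8] → 24; size 24, align 8
@0: src [4B, align 4] → 4
+4 pad (align 8)
@8: flags [8B, align 8] → 16
@16: proto [2B, align 2] → 18
@18: magic [2B, align 2] → 20
+4 pad (align 8)
@24: ttl [8B, align 8] → 32
@32: ack [24B, align 8] → 56
within Block: gid at 16
32 + 16 = 48

48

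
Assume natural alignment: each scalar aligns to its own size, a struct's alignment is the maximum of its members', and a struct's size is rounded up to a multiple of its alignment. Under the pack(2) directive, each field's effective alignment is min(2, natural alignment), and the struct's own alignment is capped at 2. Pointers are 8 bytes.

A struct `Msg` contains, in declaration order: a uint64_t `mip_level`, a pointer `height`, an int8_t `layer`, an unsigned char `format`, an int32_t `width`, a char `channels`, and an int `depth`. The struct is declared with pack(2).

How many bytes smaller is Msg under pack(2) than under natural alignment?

natural layout:
  0..8  mip_level  (8B, 8-aligned)
  8..16  height  (8B, 8-aligned)
  16..17  layer  (1B, 1-aligned)
  17..18  format  (1B, 1-aligned)
  18..20  -- padding (2B)
  20..24  width  (4B, 4-aligned)
  24..25  channels  (1B, 1-aligned)
  25..28  -- padding (3B)
  28..32  depth  (4B, 4-aligned)
  sizeof = 32, alignof = 8
packed(2) layout:
  0..8  mip_level  (8B, 2-aligned)
  8..16  height  (8B, 2-aligned)
  16..17  layer  (1B, 1-aligned)
  17..18  format  (1B, 1-aligned)
  18..22  width  (4B, 2-aligned)
  22..23  channels  (1B, 1-aligned)
  23..24  -- padding (1B)
  24..28  depth  (4B, 2-aligned)
  sizeof = 28, alignof = 2
32 − 28 = 4

4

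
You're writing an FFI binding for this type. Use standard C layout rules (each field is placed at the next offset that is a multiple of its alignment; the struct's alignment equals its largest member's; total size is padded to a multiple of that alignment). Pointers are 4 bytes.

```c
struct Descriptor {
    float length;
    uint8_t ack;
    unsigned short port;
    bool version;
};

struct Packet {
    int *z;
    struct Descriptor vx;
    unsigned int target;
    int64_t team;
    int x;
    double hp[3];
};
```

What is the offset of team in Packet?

24

Descriptor: @0: length [4B, align 4] → 4; @4: ack [1B, align 1] → 5; +1 pad (align 2); @6: port [2B, align 2] → 8; @8: version [1B, align 1] → 9; +3 tail pad (align 4); size 12, align 4
@0: z [4B, align 4] → 4
@4: vx [12B, align 4] → 16
@16: target [4B, align 4] → 20
+4 pad (align 8)
@24: team [8B, align 8] → 32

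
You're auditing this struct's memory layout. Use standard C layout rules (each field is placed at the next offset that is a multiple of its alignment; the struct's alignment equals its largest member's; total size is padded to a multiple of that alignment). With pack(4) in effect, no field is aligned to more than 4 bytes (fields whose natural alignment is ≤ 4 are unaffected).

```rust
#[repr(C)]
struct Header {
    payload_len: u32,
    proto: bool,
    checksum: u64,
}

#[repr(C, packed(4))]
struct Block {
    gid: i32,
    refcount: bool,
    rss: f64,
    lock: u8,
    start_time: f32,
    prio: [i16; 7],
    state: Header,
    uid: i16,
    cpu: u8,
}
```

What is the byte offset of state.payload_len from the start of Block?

Header: payload_len at 0 (size 4, align 4) → ends 4; proto at 4 (size 1, align 1) → ends 5; pad 3 to align 8 for checksum; checksum at 8 (size 8, align 8) → ends 16; total 16 bytes, alignment 8
gid at 0 (size 4, align 4) → ends 4
refcount at 4 (size 1, align 1) → ends 5
pad 3 to align 4 for rss
rss at 8 (size 8, align 4) → ends 16
lock at 16 (size 1, align 1) → ends 17
pad 3 to align 4 for start_time
start_time at 20 (size 4, align 4) → ends 24
prio at 24 (size 14, align 2) → ends 38
pad 2 to align 4 for state
state at 40 (size 16, align 4) → ends 56
within Header: payload_len at 0
40 + 0 = 40

40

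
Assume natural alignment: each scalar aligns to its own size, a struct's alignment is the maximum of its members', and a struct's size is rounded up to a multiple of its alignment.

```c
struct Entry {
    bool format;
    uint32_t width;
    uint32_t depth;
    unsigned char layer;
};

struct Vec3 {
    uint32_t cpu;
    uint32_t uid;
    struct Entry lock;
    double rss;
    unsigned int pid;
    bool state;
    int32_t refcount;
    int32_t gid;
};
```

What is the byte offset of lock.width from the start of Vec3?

12

Entry: @0: format [1B, align 1] → 1; +3 pad (align 4); @4: width [4B, align 4] → 8; @8: depth [4B, align 4] → 12; @12: layer [1B, align 1] → 13; +3 tail pad (align 4); size 16, align 4
@0: cpu [4B, align 4] → 4
@4: uid [4B, align 4] → 8
@8: lock [16B, align 4] → 24
within Entry: width at 4
8 + 4 = 12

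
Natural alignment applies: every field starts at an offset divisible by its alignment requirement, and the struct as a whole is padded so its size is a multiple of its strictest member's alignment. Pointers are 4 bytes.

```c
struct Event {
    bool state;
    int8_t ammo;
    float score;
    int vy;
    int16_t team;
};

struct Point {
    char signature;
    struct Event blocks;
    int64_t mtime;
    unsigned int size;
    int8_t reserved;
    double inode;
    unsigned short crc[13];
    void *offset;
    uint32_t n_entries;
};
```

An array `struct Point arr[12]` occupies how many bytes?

Event: @0: state [1B, align 1] → 1; @1: ammo [1B, align 1] → 2; +2 pad (align 4); @4: score [4B, align 4] → 8; @8: vy [4B, align 4] → 12; @12: team [2B, align 2] → 14; +2 tail pad (align 4); size 16, align 4
@0: signature [1B, align 1] → 1
+3 pad (align 4)
@4: blocks [16B, align 4] → 20
+4 pad (align 8)
@24: mtime [8B, align 8] → 32
@32: size [4B, align 4] → 36
@36: reserved [1B, align 1] → 37
+3 pad (align 8)
@40: inode [8B, align 8] → 48
@48: crc [26B, align 2] → 74
+2 pad (align 4)
@76: offset [4B, align 4] → 80
@80: n_entries [4B, align 4] → 84
+4 tail pad (align 8)
size 88, align 8
array of 12: 12 × 88 = 1056

1056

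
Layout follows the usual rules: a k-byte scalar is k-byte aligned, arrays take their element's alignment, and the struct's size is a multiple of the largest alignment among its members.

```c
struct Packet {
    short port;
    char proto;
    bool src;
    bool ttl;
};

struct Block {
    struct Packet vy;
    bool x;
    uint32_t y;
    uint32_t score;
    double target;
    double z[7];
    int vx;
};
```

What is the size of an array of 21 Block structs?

1848

Packet: port at 0 (size 2, align 2) → ends 2; proto at 2 (size 1, align 1) → ends 3; src at 3 (size 1, align 1) → ends 4; ttl at 4 (size 1, align 1) → ends 5; tail pad 1 to reach multiple of 2; total 6 bytes, alignment 2
vy at 0 (size 6, align 2) → ends 6
x at 6 (size 1, align 1) → ends 7
pad 1 to align 4 for y
y at 8 (size 4, align 4) → ends 12
score at 12 (size 4, align 4) → ends 16
target at 16 (size 8, align 8) → ends 24
z at 24 (size 56, align 8) → ends 80
vx at 80 (size 4, align 4) → ends 84
tail pad 4 to reach multiple of 8
total 88 bytes, alignment 8
array of 21: 21 × 88 = 1848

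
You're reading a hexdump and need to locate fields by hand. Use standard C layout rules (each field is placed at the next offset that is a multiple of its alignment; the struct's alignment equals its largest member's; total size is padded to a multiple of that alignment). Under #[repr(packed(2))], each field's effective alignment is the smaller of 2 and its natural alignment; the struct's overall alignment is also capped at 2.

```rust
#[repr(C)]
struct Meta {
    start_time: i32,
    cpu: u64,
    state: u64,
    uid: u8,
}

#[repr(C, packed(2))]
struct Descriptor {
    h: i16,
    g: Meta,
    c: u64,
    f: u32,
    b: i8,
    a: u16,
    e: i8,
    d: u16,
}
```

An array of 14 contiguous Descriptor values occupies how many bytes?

756

Meta: @0: start_time [4B, align 4] → 4; +4 pad (align 8); @8: cpu [8B, align 8] → 16; @16: state [8B, align 8] → 24; @24: uid [1B, align 1] → 25; +7 tail pad (align 8); size 32, align 8
@0: h [2B, align 2] → 2
@2: g [32B, align 2] → 34
@34: c [8B, align 2] → 42
@42: f [4B, align 2] → 46
@46: b [1B, align 1] → 47
+1 pad (align 2)
@48: a [2B, align 2] → 50
@50: e [1B, align 1] → 51
+1 pad (align 2)
@52: d [2B, align 2] → 54
size 54, align 2
array of 14: 14 × 54 = 756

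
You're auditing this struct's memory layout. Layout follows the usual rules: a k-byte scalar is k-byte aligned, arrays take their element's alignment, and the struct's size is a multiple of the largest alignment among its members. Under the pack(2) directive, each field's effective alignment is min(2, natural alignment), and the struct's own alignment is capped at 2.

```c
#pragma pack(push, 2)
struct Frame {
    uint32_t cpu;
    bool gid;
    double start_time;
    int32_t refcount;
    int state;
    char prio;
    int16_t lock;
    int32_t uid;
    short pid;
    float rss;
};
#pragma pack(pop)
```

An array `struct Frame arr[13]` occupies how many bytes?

0..4  cpu  (4B, 2-aligned)
4..5  gid  (1B, 1-aligned)
5..6  -- padding (1B)
6..14  start_time  (8B, 2-aligned)
14..18  refcount  (4B, 2-aligned)
18..22  state  (4B, 2-aligned)
22..23  prio  (1B, 1-aligned)
23..24  -- padding (1B)
24..26  lock  (2B, 2-aligned)
26..30  uid  (4B, 2-aligned)
30..32  pid  (2B, 2-aligned)
32..36  rss  (4B, 2-aligned)
sizeof = 36, alignof = 2
array of 13: 13 × 36 = 468

468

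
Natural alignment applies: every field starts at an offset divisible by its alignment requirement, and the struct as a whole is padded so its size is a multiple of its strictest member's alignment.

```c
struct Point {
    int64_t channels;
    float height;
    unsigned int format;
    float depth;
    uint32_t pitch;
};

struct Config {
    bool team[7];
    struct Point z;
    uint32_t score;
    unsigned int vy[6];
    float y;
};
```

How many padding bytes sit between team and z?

1

Point: @0: channels [8B, align 8] → 8; @8: height [4B, align 4] → 12; @12: format [4B, align 4] → 16; @16: depth [4B, align 4] → 20; @20: pitch [4B, align 4] → 24; size 24, align 8
@0: team [7B, align 1] → 7
+1 pad (align 8)
@8: z [24B, align 8] → 32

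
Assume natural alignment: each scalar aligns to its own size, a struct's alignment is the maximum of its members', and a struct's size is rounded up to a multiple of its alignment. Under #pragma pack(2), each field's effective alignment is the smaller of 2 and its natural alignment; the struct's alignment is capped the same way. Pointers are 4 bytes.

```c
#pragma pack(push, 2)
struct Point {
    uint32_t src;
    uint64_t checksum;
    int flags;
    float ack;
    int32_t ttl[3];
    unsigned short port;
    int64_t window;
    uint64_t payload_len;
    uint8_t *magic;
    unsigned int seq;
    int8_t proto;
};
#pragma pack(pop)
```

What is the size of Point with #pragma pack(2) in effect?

60

@0: src [4B, align 2] → 4
@4: checksum [8B, align 2] → 12
@12: flags [4B, align 2] → 16
@16: ack [4B, align 2] → 20
@20: ttl [12B, align 2] → 32
@32: port [2B, align 2] → 34
@34: window [8B, align 2] → 42
@42: payload_len [8B, align 2] → 50
@50: magic [4B, align 2] → 54
@54: seq [4B, align 2] → 58
@58: proto [1B, align 1] → 59
+1 tail pad (align 2)
size 60, align 2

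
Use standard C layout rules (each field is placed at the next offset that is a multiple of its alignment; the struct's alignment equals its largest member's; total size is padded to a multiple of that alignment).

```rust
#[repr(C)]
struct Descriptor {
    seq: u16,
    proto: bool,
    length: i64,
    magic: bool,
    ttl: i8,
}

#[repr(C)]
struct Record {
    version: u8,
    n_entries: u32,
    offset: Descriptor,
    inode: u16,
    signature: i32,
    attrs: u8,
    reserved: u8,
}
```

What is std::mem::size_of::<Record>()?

Descriptor: 0..2  seq  (2B, 2-aligned); 2..3  proto  (1B, 1-aligned); 3..8  -- padding (5B); 8..16  length  (8B, 8-aligned); 16..17  magic  (1B, 1-aligned); 17..18  ttl  (1B, 1-aligned); 18..24  -- tail padding (6B); sizeof = 24, alignof = 8
0..1  version  (1B, 1-aligned)
1..4  -- padding (3B)
4..8  n_entries  (4B, 4-aligned)
8..32  offset  (24B, 8-aligned)
32..34  inode  (2B, 2-aligned)
34..36  -- padding (2B)
36..40  signature  (4B, 4-aligned)
40..41  attrs  (1B, 1-aligned)
41..42  reserved  (1B, 1-aligned)
42..48  -- tail padding (6B)
sizeof = 48, alignof = 8

48 bytes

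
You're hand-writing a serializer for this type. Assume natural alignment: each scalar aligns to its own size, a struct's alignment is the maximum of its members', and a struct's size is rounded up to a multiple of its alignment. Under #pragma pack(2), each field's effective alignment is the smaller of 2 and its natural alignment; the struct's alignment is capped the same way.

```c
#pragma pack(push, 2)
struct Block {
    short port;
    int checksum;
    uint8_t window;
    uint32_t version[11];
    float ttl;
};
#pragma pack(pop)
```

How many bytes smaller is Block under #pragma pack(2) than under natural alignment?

4

natural layout:
  0..2  port  (2B, 2-aligned)
  2..4  -- padding (2B)
  4..8  checksum  (4B, 4-aligned)
  8..9  window  (1B, 1-aligned)
  9..12  -- padding (3B)
  12..56  version  (44B, 4-aligned)
  56..60  ttl  (4B, 4-aligned)
  sizeof = 60, alignof = 4
packed(2) layout:
  0..2  port  (2B, 2-aligned)
  2..6  checksum  (4B, 2-aligned)
  6..7  window  (1B, 1-aligned)
  7..8  -- padding (1B)
  8..52  version  (44B, 2-aligned)
  52..56  ttl  (4B, 2-aligned)
  sizeof = 56, alignof = 2
60 − 56 = 4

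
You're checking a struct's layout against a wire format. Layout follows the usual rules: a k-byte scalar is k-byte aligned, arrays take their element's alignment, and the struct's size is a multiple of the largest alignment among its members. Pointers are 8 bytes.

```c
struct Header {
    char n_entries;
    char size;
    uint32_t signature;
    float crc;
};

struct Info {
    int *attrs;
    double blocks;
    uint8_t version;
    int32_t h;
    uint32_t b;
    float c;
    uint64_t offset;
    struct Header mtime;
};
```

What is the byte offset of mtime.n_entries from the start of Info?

40

Header: 0..1  n_entries  (1B, 1-aligned); 1..2  size  (1B, 1-aligned); 2..4  -- padding (2B); 4..8  signature  (4B, 4-aligned); 8..12  crc  (4B, 4-aligned); sizeof = 12, alignof = 4
0..8  attrs  (8B, 8-aligned)
8..16  blocks  (8B, 8-aligned)
16..17  version  (1B, 1-aligned)
17..20  -- padding (3B)
20..24  h  (4B, 4-aligned)
24..28  b  (4B, 4-aligned)
28..32  c  (4B, 4-aligned)
32..40  offset  (8B, 8-aligned)
40..52  mtime  (12B, 4-aligned)
within Header: n_entries at 0
40 + 0 = 40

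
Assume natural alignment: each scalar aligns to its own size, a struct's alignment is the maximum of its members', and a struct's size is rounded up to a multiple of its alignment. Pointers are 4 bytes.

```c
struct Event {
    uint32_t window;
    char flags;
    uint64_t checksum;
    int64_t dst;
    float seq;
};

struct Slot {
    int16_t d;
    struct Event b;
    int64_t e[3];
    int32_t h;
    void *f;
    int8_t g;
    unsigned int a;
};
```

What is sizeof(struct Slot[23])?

Event: 0..4  window  (4B, 4-aligned); 4..5  flags  (1B, 1-aligned); 5..8  -- padding (3B); 8..16  checksum  (8B, 8-aligned); 16..24  dst  (8B, 8-aligned); 24..28  seq  (4B, 4-aligned); 28..32  -- tail padding (4B); sizeof = 32, alignof = 8
0..2  d  (2B, 2-aligned)
2..8  -- padding (6B)
8..40  b  (32B, 8-aligned)
40..64  e  (24B, 8-aligned)
64..68  h  (4B, 4-aligned)
68..72  f  (4B, 4-aligned)
72..73  g  (1B, 1-aligned)
73..76  -- padding (3B)
76..80  a  (4B, 4-aligned)
sizeof = 80, alignof = 8
array of 23: 23 × 80 = 1840

1840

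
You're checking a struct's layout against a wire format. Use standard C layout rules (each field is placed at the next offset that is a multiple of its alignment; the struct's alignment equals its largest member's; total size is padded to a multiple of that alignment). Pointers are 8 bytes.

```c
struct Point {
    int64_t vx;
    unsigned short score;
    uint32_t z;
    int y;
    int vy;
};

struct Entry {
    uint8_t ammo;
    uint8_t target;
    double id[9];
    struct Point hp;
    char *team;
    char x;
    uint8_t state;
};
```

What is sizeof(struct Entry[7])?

840

Point: @0: vx [8B, align 8] → 8; @8: score [2B, align 2] → 10; +2 pad (align 4); @12: z [4B, align 4] → 16; @16: y [4B, align 4] → 20; @20: vy [4B, align 4] → 24; size 24, align 8
@0: ammo [1B, align 1] → 1
@1: target [1B, align 1] → 2
+6 pad (align 8)
@8: id [72B, align 8] → 80
@80: hp [24B, align 8] → 104
@104: team [8B, align 8] → 112
@112: x [1B, align 1] → 113
@113: state [1B, align 1] → 114
+6 tail pad (align 8)
size 120, align 8
array of 7: 7 × 120 = 840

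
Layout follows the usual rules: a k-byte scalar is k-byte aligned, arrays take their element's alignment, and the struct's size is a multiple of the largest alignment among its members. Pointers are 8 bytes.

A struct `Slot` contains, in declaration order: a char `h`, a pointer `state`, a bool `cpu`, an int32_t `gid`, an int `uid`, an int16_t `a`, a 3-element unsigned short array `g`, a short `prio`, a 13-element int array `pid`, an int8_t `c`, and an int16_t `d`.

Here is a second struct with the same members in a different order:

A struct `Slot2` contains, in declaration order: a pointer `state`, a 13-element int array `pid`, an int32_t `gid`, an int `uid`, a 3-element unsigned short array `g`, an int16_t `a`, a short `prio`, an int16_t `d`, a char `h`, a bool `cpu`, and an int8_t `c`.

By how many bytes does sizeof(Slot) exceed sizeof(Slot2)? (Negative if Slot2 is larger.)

h at 0 (size 1, align 1) → ends 1
pad 7 to align 8 for state
state at 8 (size 8, align 8) → ends 16
cpu at 16 (size 1, align 1) → ends 17
pad 3 to align 4 for gid
gid at 20 (size 4, align 4) → ends 24
uid at 24 (size 4, align 4) → ends 28
a at 28 (size 2, align 2) → ends 30
g at 30 (size 6, align 2) → ends 36
prio at 36 (size 2, align 2) → ends 38
pad 2 to align 4 for pid
pid at 40 (size 52, align 4) → ends 92
c at 92 (size 1, align 1) → ends 93
pad 1 to align 2 for d
d at 94 (size 2, align 2) → ends 96
total 96 bytes, alignment 8
— Slot2 —
state at 0 (size 8, align 8) → ends 8
pid at 8 (size 52, align 4) → ends 60
gid at 60 (size 4, align 4) → ends 64
uid at 64 (size 4, align 4) → ends 68
g at 68 (size 6, align 2) → ends 74
a at 74 (size 2, align 2) → ends 76
prio at 76 (size 2, align 2) → ends 78
d at 78 (size 2, align 2) → ends 80
h at 80 (size 1, align 1) → ends 81
cpu at 81 (size 1, align 1) → ends 82
c at 82 (size 1, align 1) → ends 83
tail pad 5 to reach multiple of 8
total 88 bytes, alignment 8
96 − 88 = 8

8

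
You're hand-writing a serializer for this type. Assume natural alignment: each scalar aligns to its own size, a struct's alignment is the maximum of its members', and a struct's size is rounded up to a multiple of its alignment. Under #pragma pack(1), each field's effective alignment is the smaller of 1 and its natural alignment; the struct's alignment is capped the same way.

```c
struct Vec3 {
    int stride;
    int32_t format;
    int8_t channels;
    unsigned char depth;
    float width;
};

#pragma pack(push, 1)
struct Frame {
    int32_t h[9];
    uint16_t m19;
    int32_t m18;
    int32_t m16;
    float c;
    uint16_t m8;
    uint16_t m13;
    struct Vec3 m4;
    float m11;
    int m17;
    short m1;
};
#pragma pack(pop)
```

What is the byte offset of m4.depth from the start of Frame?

63

Vec3: @0: stride [4B, align 4] → 4; @4: format [4B, align 4] → 8; @8: channels [1B, align 1] → 9; @9: depth [1B, align 1] → 10; +2 pad (align 4); @12: width [4B, align 4] → 16; size 16, align 4
@0: h [36B, align 1] → 36
@36: m19 [2B, align 1] → 38
@38: m18 [4B, align 1] → 42
@42: m16 [4B, align 1] → 46
@46: c [4B, align 1] → 50
@50: m8 [2B, align 1] → 52
@52: m13 [2B, align 1] → 54
@54: m4 [16B, align 1] → 70
within Vec3: depth at 9
54 + 9 = 63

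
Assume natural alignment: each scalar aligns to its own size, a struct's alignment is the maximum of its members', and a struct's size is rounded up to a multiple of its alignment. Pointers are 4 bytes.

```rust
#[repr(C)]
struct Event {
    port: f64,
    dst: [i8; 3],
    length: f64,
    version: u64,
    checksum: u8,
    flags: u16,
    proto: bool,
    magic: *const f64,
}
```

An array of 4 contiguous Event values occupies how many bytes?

192

port at 0 (size 8, align 8) → ends 8
dst at 8 (size 3, align 1) → ends 11
pad 5 to align 8 for length
length at 16 (size 8, align 8) → ends 24
version at 24 (size 8, align 8) → ends 32
checksum at 32 (size 1, align 1) → ends 33
pad 1 to align 2 for flags
flags at 34 (size 2, align 2) → ends 36
proto at 36 (size 1, align 1) → ends 37
pad 3 to align 4 for magic
magic at 40 (size 4, align 4) → ends 44
tail pad 4 to reach multiple of 8
total 48 bytes, alignment 8
array of 4: 4 × 48 = 192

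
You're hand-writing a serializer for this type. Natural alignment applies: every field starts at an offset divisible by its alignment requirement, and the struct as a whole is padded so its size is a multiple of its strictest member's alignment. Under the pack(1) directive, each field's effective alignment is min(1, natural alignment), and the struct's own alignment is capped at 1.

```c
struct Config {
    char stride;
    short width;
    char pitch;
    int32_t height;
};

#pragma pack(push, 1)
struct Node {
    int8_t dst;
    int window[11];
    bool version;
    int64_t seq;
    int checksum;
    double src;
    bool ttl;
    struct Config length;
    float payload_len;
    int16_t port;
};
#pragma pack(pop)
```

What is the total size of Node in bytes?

85 bytes

Config: stride at 0 (size 1, align 1) → ends 1; pad 1 to align 2 for width; width at 2 (size 2, align 2) → ends 4; pitch at 4 (size 1, align 1) → ends 5; pad 3 to align 4 for height; height at 8 (size 4, align 4) → ends 12; total 12 bytes, alignment 4
dst at 0 (size 1, align 1) → ends 1
window at 1 (size 44, align 1) → ends 45
version at 45 (size 1, align 1) → ends 46
seq at 46 (size 8, align 1) → ends 54
checksum at 54 (size 4, align 1) → ends 58
src at 58 (size 8, align 1) → ends 66
ttl at 66 (size 1, align 1) → ends 67
length at 67 (size 12, align 1) → ends 79
payload_len at 79 (size 4, align 1) → ends 83
port at 83 (size 2, align 1) → ends 85
total 85 bytes, alignment 1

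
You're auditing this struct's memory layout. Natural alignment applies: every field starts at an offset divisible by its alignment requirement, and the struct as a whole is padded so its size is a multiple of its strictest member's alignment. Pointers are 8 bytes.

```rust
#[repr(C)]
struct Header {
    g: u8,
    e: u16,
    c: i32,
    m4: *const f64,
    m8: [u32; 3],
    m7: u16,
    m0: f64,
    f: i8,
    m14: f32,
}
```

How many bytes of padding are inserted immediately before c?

@0: g [1B, align 1] → 1
+1 pad (align 2)
@2: e [2B, align 2] → 4
@4: c [4B, align 4] → 8

0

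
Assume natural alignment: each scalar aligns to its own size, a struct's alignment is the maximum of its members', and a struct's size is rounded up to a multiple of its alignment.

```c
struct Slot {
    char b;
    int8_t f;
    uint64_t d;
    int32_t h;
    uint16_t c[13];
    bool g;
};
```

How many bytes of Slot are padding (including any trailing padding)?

@0: b [1B, align 1] → 1
@1: f [1B, align 1] → 2
+6 pad (align 8)
@8: d [8B, align 8] → 16
@16: h [4B, align 4] → 20
@20: c [26B, align 2] → 46
@46: g [1B, align 1] → 47
+1 tail pad (align 8)
size 48, align 8
data bytes 41, size 48 → padding 7

7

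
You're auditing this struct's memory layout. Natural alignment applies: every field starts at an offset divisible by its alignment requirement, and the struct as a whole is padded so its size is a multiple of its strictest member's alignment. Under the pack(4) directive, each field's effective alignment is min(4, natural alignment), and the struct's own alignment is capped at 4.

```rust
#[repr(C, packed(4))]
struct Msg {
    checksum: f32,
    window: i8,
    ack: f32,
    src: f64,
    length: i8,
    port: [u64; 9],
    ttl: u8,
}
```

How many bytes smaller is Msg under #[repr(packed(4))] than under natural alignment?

12

natural layout:
  0..4  checksum  (4B, 4-aligned)
  4..5  window  (1B, 1-aligned)
  5..8  -- padding (3B)
  8..12  ack  (4B, 4-aligned)
  12..16  -- padding (4B)
  16..24  src  (8B, 8-aligned)
  24..25  length  (1B, 1-aligned)
  25..32  -- padding (7B)
  32..104  port  (72B, 8-aligned)
  104..105  ttl  (1B, 1-aligned)
  105..112  -- tail padding (7B)
  sizeof = 112, alignof = 8
packed(4) layout:
  0..4  checksum  (4B, 4-aligned)
  4..5  window  (1B, 1-aligned)
  5..8  -- padding (3B)
  8..12  ack  (4B, 4-aligned)
  12..20  src  (8B, 4-aligned)
  20..21  length  (1B, 1-aligned)
  21..24  -- padding (3B)
  24..96  port  (72B, 4-aligned)
  96..97  ttl  (1B, 1-aligned)
  97..100  -- tail padding (3B)
  sizeof = 100, alignof = 4
112 − 100 = 12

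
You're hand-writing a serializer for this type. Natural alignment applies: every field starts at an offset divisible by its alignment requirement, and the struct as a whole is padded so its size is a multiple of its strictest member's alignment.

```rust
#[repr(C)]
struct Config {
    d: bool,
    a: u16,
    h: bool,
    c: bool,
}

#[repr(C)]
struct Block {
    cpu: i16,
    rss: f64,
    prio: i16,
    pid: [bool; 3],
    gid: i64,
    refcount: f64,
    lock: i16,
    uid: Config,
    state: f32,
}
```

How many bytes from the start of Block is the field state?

Config: @0: d [1B, align 1] → 1; +1 pad (align 2); @2: a [2B, align 2] → 4; @4: h [1B, align 1] → 5; @5: c [1B, align 1] → 6; size 6, align 2
@0: cpu [2B, align 2] → 2
+6 pad (align 8)
@8: rss [8B, align 8] → 16
@16: prio [2B, align 2] → 18
@18: pid [3B, align 1] → 21
+3 pad (align 8)
@24: gid [8B, align 8] → 32
@32: refcount [8B, align 8] → 40
@40: lock [2B, align 2] → 42
@42: uid [6B, align 2] → 48
@48: state [4B, align 4] → 52

48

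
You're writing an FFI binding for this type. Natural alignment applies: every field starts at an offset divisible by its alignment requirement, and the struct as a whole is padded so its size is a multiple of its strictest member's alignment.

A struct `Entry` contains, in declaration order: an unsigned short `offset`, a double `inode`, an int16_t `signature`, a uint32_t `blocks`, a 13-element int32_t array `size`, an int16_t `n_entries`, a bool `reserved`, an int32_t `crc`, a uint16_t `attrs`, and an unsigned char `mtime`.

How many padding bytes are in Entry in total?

offset at 0 (size 2, align 2) → ends 2
pad 6 to align 8 for inode
inode at 8 (size 8, align 8) → ends 16
signature at 16 (size 2, align 2) → ends 18
pad 2 to align 4 for blocks
blocks at 20 (size 4, align 4) → ends 24
size at 24 (size 52, align 4) → ends 76
n_entries at 76 (size 2, align 2) → ends 78
reserved at 78 (size 1, align 1) → ends 79
pad 1 to align 4 for crc
crc at 80 (size 4, align 4) → ends 84
attrs at 84 (size 2, align 2) → ends 86
mtime at 86 (size 1, align 1) → ends 87
tail pad 1 to reach multiple of 8
total 88 bytes, alignment 8
data bytes 78, size 88 → padding 10

10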